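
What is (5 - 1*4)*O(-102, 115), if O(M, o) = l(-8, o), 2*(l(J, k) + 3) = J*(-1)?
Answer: 1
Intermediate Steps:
l(J, k) = -3 - J/2 (l(J, k) = -3 + (J*(-1))/2 = -3 + (-J)/2 = -3 - J/2)
O(M, o) = 1 (O(M, o) = -3 - ½*(-8) = -3 + 4 = 1)
(5 - 1*4)*O(-102, 115) = (5 - 1*4)*1 = (5 - 4)*1 = 1*1 = 1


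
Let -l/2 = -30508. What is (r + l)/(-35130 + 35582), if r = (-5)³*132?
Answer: 11129/113 ≈ 98.487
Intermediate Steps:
l = 61016 (l = -2*(-30508) = 61016)
r = -16500 (r = -125*132 = -16500)
(r + l)/(-35130 + 35582) = (-16500 + 61016)/(-35130 + 35582) = 44516/452 = 44516*(1/452) = 11129/113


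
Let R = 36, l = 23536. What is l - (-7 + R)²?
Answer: 22695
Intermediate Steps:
l - (-7 + R)² = 23536 - (-7 + 36)² = 23536 - 1*29² = 23536 - 1*841 = 23536 - 841 = 22695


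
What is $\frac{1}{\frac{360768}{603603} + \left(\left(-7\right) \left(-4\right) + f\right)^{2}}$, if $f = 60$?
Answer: $\frac{201201}{1558220800} \approx 0.00012912$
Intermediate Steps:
$\frac{1}{\frac{360768}{603603} + \left(\left(-7\right) \left(-4\right) + f\right)^{2}} = \frac{1}{\frac{360768}{603603} + \left(\left(-7\right) \left(-4\right) + 60\right)^{2}} = \frac{1}{360768 \cdot \frac{1}{603603} + \left(28 + 60\right)^{2}} = \frac{1}{\frac{120256}{201201} + 88^{2}} = \frac{1}{\frac{120256}{201201} + 7744} = \frac{1}{\frac{1558220800}{201201}} = \frac{201201}{1558220800}$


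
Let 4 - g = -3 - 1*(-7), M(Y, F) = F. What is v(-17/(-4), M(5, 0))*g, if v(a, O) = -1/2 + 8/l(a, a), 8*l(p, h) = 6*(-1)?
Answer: 0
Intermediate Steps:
l(p, h) = -¾ (l(p, h) = (6*(-1))/8 = (⅛)*(-6) = -¾)
g = 0 (g = 4 - (-3 - 1*(-7)) = 4 - (-3 + 7) = 4 - 1*4 = 4 - 4 = 0)
v(a, O) = -67/6 (v(a, O) = -1/2 + 8/(-¾) = -1*½ + 8*(-4/3) = -½ - 32/3 = -67/6)
v(-17/(-4), M(5, 0))*g = -67/6*0 = 0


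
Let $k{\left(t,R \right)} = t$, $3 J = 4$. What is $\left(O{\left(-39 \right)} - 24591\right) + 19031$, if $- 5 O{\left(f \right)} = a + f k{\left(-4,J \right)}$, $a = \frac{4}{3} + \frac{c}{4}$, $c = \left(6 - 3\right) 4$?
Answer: $- \frac{83881}{15} \approx -5592.1$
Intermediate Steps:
$J = \frac{4}{3}$ ($J = \frac{1}{3} \cdot 4 = \frac{4}{3} \approx 1.3333$)
$c = 12$ ($c = 3 \cdot 4 = 12$)
$a = \frac{13}{3}$ ($a = \frac{4}{3} + \frac{12}{4} = 4 \cdot \frac{1}{3} + 12 \cdot \frac{1}{4} = \frac{4}{3} + 3 = \frac{13}{3} \approx 4.3333$)
$O{\left(f \right)} = - \frac{13}{15} + \frac{4 f}{5}$ ($O{\left(f \right)} = - \frac{\frac{13}{3} + f \left(-4\right)}{5} = - \frac{\frac{13}{3} - 4 f}{5} = - \frac{13}{15} + \frac{4 f}{5}$)
$\left(O{\left(-39 \right)} - 24591\right) + 19031 = \left(\left(- \frac{13}{15} + \frac{4}{5} \left(-39\right)\right) - 24591\right) + 19031 = \left(\left(- \frac{13}{15} - \frac{156}{5}\right) - 24591\right) + 19031 = \left(- \frac{481}{15} - 24591\right) + 19031 = - \frac{369346}{15} + 19031 = - \frac{83881}{15}$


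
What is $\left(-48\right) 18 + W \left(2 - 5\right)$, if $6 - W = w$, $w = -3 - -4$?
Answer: $-879$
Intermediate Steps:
$w = 1$ ($w = -3 + 4 = 1$)
$W = 5$ ($W = 6 - 1 = 5$)
$\left(-48\right) 18 + W \left(2 - 5\right) = \left(-48\right) 18 + 5 \left(2 - 5\right) = -864 + 5 \left(-3\right) = -864 - 15 = -879$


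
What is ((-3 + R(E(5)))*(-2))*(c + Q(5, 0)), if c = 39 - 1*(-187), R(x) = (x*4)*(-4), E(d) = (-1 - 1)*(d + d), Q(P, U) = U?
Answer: -143284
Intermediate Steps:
E(d) = -4*d
R(x) = -16*x (R(x) = (4*x)*(-4) = -16*x)
c = 226 (c = 39 + 187 = 226)
((-3 + R(E(5)))*(-2))*(c + Q(5, 0)) = ((-3 - (-64)*5)*(-2))*(226 + 0) = ((-3 - 16*(-20))*(-2))*226 = ((-3 + 320)*(-2))*226 = (317*(-2))*226 = -634*226 = -143284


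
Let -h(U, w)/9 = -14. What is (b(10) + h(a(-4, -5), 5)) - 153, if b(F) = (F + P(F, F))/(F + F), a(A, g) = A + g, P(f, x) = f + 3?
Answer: -517/20 ≈ -25.850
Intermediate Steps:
P(f, x) = 3 + f
b(F) = (3 + 2*F)/(2*F) (b(F) = (F + (3 + F))/(F + F) = (3 + 2*F)/((2*F)) = (3 + 2*F)*(1/(2*F)) = (3 + 2*F)/(2*F))
h(U, w) = 126 (h(U, w) = -9*(-14) = 126)
(b(10) + h(a(-4, -5), 5)) - 153 = ((3/2 + 10)/10 + 126) - 153 = ((⅒)*(23/2) + 126) - 153 = (23/20 + 126) - 153 = 2543/20 - 153 = -517/20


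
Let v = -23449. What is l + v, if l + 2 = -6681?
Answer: -30132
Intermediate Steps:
l = -6683 (l = -2 - 6681 = -6683)
l + v = -6683 - 23449 = -30132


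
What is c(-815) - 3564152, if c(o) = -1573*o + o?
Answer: -2282972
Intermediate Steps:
c(o) = -1572*o
c(-815) - 3564152 = -1572*(-815) - 3564152 = 1281180 - 3564152 = -2282972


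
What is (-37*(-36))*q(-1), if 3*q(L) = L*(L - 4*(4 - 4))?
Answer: 444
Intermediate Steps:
q(L) = L²/3 (q(L) = (L*(L - 4*(4 - 4)))/3 = (L*(L - 4*0))/3 = (L*(L + 0))/3 = (L*L)/3 = L²/3)
(-37*(-36))*q(-1) = (-37*(-36))*((⅓)*(-1)²) = 1332*((⅓)*1) = 1332*(⅓) = 444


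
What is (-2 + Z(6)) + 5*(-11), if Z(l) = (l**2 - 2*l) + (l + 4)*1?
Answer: -23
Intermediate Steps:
Z(l) = 4 + l**2 - l (Z(l) = (l**2 - 2*l) + (4 + l)*1 = (l**2 - 2*l) + (4 + l) = 4 + l**2 - l)
(-2 + Z(6)) + 5*(-11) = (-2 + (4 + 6**2 - 1*6)) + 5*(-11) = (-2 + (4 + 36 - 6)) - 55 = (-2 + 34) - 55 = 32 - 55 = -23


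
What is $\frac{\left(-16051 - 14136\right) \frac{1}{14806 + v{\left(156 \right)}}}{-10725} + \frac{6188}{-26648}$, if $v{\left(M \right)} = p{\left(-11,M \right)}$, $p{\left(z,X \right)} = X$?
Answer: $- \frac{62010509839}{267258537975} \approx -0.23202$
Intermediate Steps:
$v{\left(M \right)} = M$
$\frac{\left(-16051 - 14136\right) \frac{1}{14806 + v{\left(156 \right)}}}{-10725} + \frac{6188}{-26648} = \frac{\left(-16051 - 14136\right) \frac{1}{14806 + 156}}{-10725} + \frac{6188}{-26648} = - \frac{30187}{14962} \left(- \frac{1}{10725}\right) + 6188 \left(- \frac{1}{26648}\right) = \left(-30187\right) \frac{1}{14962} \left(- \frac{1}{10725}\right) - \frac{1547}{6662} = \left(- \frac{30187}{14962}\right) \left(- \frac{1}{10725}\right) - \frac{1547}{6662} = \frac{30187}{160467450} - \frac{1547}{6662} = - \frac{62010509839}{267258537975}$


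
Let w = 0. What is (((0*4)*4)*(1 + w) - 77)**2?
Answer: 5929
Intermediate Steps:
(((0*4)*4)*(1 + w) - 77)**2 = (((0*4)*4)*(1 + 0) - 77)**2 = ((0*4)*1 - 77)**2 = (0*1 - 77)**2 = (0 - 77)**2 = (-77)**2 = 5929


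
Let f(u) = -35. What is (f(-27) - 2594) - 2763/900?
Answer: -263207/100 ≈ -2632.1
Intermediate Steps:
(f(-27) - 2594) - 2763/900 = (-35 - 2594) - 2763/900 = -2629 - 2763*1/900 = -2629 - 307/100 = -263207/100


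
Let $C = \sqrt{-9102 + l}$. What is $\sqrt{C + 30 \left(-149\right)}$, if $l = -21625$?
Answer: $\sqrt{-4470 + i \sqrt{30727}} \approx 1.311 + 66.871 i$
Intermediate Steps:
$C = i \sqrt{30727}$ ($C = \sqrt{-9102 - 21625} = \sqrt{-30727} = i \sqrt{30727} \approx 175.29 i$)
$\sqrt{C + 30 \left(-149\right)} = \sqrt{i \sqrt{30727} + 30 \left(-149\right)} = \sqrt{i \sqrt{30727} - 4470} = \sqrt{-4470 + i \sqrt{30727}}$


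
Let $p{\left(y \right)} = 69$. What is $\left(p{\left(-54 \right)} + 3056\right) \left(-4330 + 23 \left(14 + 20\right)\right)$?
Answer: $-11087500$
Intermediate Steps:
$\left(p{\left(-54 \right)} + 3056\right) \left(-4330 + 23 \left(14 + 20\right)\right) = \left(69 + 3056\right) \left(-4330 + 23 \left(14 + 20\right)\right) = 3125 \left(-4330 + 23 \cdot 34\right) = 3125 \left(-4330 + 782\right) = 3125 \left(-3548\right) = -11087500$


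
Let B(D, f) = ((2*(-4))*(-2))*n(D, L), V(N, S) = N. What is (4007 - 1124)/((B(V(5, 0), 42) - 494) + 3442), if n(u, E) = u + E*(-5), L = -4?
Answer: 31/36 ≈ 0.86111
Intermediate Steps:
n(u, E) = u - 5*E
B(D, f) = 320 + 16*D (B(D, f) = ((2*(-4))*(-2))*(D - 5*(-4)) = (-8*(-2))*(D + 20) = 16*(20 + D) = 320 + 16*D)
(4007 - 1124)/((B(V(5, 0), 42) - 494) + 3442) = (4007 - 1124)/(((320 + 16*5) - 494) + 3442) = 2883/(((320 + 80) - 494) + 3442) = 2883/((400 - 494) + 3442) = 2883/(-94 + 3442) = 2883/3348 = 2883*(1/3348) = 31/36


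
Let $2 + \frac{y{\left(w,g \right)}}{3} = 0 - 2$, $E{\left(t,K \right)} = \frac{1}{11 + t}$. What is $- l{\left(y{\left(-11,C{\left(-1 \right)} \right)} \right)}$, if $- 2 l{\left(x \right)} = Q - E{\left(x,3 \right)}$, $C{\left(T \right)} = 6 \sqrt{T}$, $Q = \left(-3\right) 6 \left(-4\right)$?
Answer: $\frac{73}{2} \approx 36.5$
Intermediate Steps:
$Q = 72$ ($Q = \left(-18\right) \left(-4\right) = 72$)
$y{\left(w,g \right)} = -12$ ($y{\left(w,g \right)} = -6 + 3 \left(0 - 2\right) = -6 + 3 \left(-2\right) = -6 - 6 = -12$)
$l{\left(x \right)} = -36 + \frac{1}{2 \left(11 + x\right)}$ ($l{\left(x \right)} = - \frac{72 - \frac{1}{11 + x}}{2} = -36 + \frac{1}{2 \left(11 + x\right)}$)
$- l{\left(y{\left(-11,C{\left(-1 \right)} \right)} \right)} = - \frac{-791 - -864}{2 \left(11 - 12\right)} = - \frac{-791 + 864}{2 \left(-1\right)} = - \frac{\left(-1\right) 73}{2} = \left(-1\right) \left(- \frac{73}{2}\right) = \frac{73}{2}$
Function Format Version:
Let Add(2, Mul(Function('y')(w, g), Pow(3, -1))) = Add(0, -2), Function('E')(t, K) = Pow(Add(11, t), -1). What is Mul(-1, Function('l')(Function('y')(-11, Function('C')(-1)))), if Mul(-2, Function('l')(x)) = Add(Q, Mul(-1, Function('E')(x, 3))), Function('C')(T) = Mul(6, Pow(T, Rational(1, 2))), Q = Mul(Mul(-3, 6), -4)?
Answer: Rational(73, 2) ≈ 36.500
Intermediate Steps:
Q = 72 (Q = Mul(-18, -4) = 72)
Function('y')(w, g) = -12 (Function('y')(w, g) = Add(-6, Mul(3, Add(0, -2))) = Add(-6, Mul(3, -2)) = Add(-6, -6) = -12)
Function('l')(x) = Add(-36, Mul(Rational(1, 2), Pow(Add(11, x), -1))) (Function('l')(x) = Mul(Rational(-1, 2), Add(72, Mul(-1, Pow(Add(11, x), -1)))) = Add(-36, Mul(Rational(1, 2), Pow(Add(11, x), -1))))
Mul(-1, Function('l')(Function('y')(-11, Function('C')(-1)))) = Mul(-1, Mul(Rational(1, 2), Pow(Add(11, -12), -1), Add(-791, Mul(-72, -12)))) = Mul(-1, Mul(Rational(1, 2), Pow(-1, -1), Add(-791, 864))) = Mul(-1, Mul(Rational(1, 2), -1, 73)) = Mul(-1, Rational(-73, 2)) = Rational(73, 2)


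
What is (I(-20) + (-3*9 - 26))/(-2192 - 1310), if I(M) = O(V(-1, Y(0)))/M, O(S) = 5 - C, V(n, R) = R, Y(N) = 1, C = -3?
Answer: 267/17510 ≈ 0.015248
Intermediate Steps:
O(S) = 8 (O(S) = 5 - 1*(-3) = 5 + 3 = 8)
I(M) = 8/M
(I(-20) + (-3*9 - 26))/(-2192 - 1310) = (8/(-20) + (-3*9 - 26))/(-2192 - 1310) = (8*(-1/20) + (-27 - 26))/(-3502) = (-⅖ - 53)*(-1/3502) = -267/5*(-1/3502) = 267/17510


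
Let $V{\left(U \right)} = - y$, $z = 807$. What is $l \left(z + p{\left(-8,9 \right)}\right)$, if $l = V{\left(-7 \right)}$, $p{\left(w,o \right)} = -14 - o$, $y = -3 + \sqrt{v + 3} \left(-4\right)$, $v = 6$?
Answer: $11760$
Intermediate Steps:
$y = -15$ ($y = -3 + \sqrt{6 + 3} \left(-4\right) = -3 + \sqrt{9} \left(-4\right) = -3 + 3 \left(-4\right) = -3 - 12 = -15$)
$V{\left(U \right)} = 15$ ($V{\left(U \right)} = \left(-1\right) \left(-15\right) = 15$)
$l = 15$
$l \left(z + p{\left(-8,9 \right)}\right) = 15 \left(807 - 23\right) = 15 \cdot 784 = 11760$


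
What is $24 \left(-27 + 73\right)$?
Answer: $1104$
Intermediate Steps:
$24 \left(-27 + 73\right) = 24 \cdot 46 = 1104$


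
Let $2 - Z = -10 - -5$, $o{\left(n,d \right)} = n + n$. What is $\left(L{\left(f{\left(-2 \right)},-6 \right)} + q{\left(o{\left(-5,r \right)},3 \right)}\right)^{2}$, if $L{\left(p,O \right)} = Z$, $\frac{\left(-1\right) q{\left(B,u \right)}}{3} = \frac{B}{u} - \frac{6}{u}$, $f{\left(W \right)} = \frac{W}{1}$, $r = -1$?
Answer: $529$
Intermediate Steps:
$o{\left(n,d \right)} = 2 n$
$f{\left(W \right)} = W$ ($f{\left(W \right)} = W 1 = W$)
$q{\left(B,u \right)} = \frac{18}{u} - \frac{3 B}{u}$ ($q{\left(B,u \right)} = - 3 \left(\frac{B}{u} - \frac{6}{u}\right) = - 3 \left(- \frac{6}{u} + \frac{B}{u}\right) = \frac{18}{u} - \frac{3 B}{u}$)
$Z = 7$ ($Z = 2 - \left(-10 - -5\right) = 2 - \left(-10 + 5\right) = 2 - -5 = 2 + 5 = 7$)
$L{\left(p,O \right)} = 7$
$\left(L{\left(f{\left(-2 \right)},-6 \right)} + q{\left(o{\left(-5,r \right)},3 \right)}\right)^{2} = \left(7 + \frac{3 \left(6 - 2 \left(-5\right)\right)}{3}\right)^{2} = \left(7 + 3 \cdot \frac{1}{3} \left(6 - -10\right)\right)^{2} = \left(7 + 3 \cdot \frac{1}{3} \left(6 + 10\right)\right)^{2} = \left(7 + 3 \cdot \frac{1}{3} \cdot 16\right)^{2} = \left(7 + 16\right)^{2} = 23^{2} = 529$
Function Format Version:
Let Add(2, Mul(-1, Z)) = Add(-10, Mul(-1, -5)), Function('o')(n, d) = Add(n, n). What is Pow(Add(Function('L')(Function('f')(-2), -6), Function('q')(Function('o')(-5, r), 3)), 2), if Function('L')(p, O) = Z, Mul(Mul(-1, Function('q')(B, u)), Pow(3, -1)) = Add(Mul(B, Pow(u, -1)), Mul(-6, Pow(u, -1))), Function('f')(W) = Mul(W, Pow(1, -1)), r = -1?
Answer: 529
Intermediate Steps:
Function('o')(n, d) = Mul(2, n)
Function('f')(W) = W (Function('f')(W) = Mul(W, 1) = W)
Function('q')(B, u) = Add(Mul(18, Pow(u, -1)), Mul(-3, B, Pow(u, -1))) (Function('q')(B, u) = Mul(-3, Add(Mul(B, Pow(u, -1)), Mul(-6, Pow(u, -1)))) = Mul(-3, Add(Mul(-6, Pow(u, -1)), Mul(B, Pow(u, -1)))) = Add(Mul(18, Pow(u, -1)), Mul(-3, B, Pow(u, -1))))
Z = 7 (Z = Add(2, Mul(-1, Add(-10, Mul(-1, -5)))) = Add(2, Mul(-1, Add(-10, 5))) = Add(2, Mul(-1, -5)) = Add(2, 5) = 7)
Function('L')(p, O) = 7
Pow(Add(Function('L')(Function('f')(-2), -6), Function('q')(Function('o')(-5, r), 3)), 2) = Pow(Add(7, Mul(3, Pow(3, -1), Add(6, Mul(-1, Mul(2, -5))))), 2) = Pow(Add(7, Mul(3, Rational(1, 3), Add(6, Mul(-1, -10)))), 2) = Pow(Add(7, Mul(3, Rational(1, 3), Add(6, 10))), 2) = Pow(Add(7, Mul(3, Rational(1, 3), 16)), 2) = Pow(Add(7, 16), 2) = Pow(23, 2) = 529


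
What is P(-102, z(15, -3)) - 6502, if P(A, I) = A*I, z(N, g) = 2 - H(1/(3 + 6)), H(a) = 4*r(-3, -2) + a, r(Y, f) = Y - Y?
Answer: -20084/3 ≈ -6694.7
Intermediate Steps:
r(Y, f) = 0
H(a) = a (H(a) = 4*0 + a = 0 + a = a)
z(N, g) = 17/9 (z(N, g) = 2 - 1/(3 + 6) = 2 - 1/9 = 2 - 1*⅑ = 2 - ⅑ = 17/9)
P(-102, z(15, -3)) - 6502 = -102*17/9 - 6502 = -578/3 - 6502 = -20084/3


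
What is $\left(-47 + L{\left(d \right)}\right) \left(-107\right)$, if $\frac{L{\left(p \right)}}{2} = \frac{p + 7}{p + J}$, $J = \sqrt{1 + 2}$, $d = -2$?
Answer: $7169 + 1070 \sqrt{3} \approx 9022.3$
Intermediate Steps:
$J = \sqrt{3} \approx 1.732$
$L{\left(p \right)} = \frac{2 \left(7 + p\right)}{p + \sqrt{3}}$ ($L{\left(p \right)} = 2 \frac{p + 7}{p + \sqrt{3}} = 2 \frac{7 + p}{p + \sqrt{3}} = \frac{2 \left(7 + p\right)}{p + \sqrt{3}}$)
$\left(-47 + L{\left(d \right)}\right) \left(-107\right) = \left(-47 + \frac{2 \left(7 - 2\right)}{-2 + \sqrt{3}}\right) \left(-107\right) = \left(-47 + 2 \frac{1}{-2 + \sqrt{3}} \cdot 5\right) \left(-107\right) = \left(-47 + \frac{10}{-2 + \sqrt{3}}\right) \left(-107\right) = 5029 - \frac{1070}{-2 + \sqrt{3}}$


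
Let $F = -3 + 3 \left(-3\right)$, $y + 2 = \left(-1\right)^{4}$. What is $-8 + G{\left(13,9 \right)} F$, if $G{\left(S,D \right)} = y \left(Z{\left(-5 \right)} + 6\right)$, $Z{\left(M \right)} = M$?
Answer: $4$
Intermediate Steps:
$y = -1$ ($y = -2 + \left(-1\right)^{4} = -2 + 1 = -1$)
$F = -12$ ($F = -3 - 9 = -12$)
$G{\left(S,D \right)} = -1$ ($G{\left(S,D \right)} = - (-5 + 6) = \left(-1\right) 1 = -1$)
$-8 + G{\left(13,9 \right)} F = -8 - -12 = -8 + 12 = 4$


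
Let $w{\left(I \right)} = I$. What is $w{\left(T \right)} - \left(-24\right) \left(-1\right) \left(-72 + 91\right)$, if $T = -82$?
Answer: $-538$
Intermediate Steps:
$w{\left(T \right)} - \left(-24\right) \left(-1\right) \left(-72 + 91\right) = -82 - \left(-24\right) \left(-1\right) \left(-72 + 91\right) = -82 - 24 \cdot 19 = -82 - 456 = -538$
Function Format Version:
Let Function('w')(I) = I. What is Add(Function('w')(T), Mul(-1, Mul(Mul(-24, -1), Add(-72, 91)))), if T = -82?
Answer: -538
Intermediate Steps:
Add(Function('w')(T), Mul(-1, Mul(Mul(-24, -1), Add(-72, 91)))) = Add(-82, Mul(-1, Mul(Mul(-24, -1), Add(-72, 91)))) = Add(-82, Mul(-1, Mul(24, 19))) = Add(-82, Mul(-1, 456)) = Add(-82, -456) = -538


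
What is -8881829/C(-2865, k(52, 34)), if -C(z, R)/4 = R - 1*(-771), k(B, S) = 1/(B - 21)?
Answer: 275336699/95608 ≈ 2879.9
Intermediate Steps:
k(B, S) = 1/(-21 + B)
C(z, R) = -3084 - 4*R (C(z, R) = -4*(R - 1*(-771)) = -4*(R + 771) = -4*(771 + R) = -3084 - 4*R)
-8881829/C(-2865, k(52, 34)) = -8881829/(-3084 - 4/(-21 + 52)) = -8881829/(-3084 - 4/31) = -8881829/(-95608/31) = -8881829*(-31/95608) = 275336699/95608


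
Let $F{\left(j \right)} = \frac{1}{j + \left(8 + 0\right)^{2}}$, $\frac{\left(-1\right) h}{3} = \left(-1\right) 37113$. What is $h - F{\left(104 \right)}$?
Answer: $\frac{18704951}{168} \approx 1.1134 \cdot 10^{5}$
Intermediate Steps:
$h = 111339$ ($h = - 3 \left(\left(-1\right) 37113\right) = \left(-3\right) \left(-37113\right) = 111339$)
$F{\left(j \right)} = \frac{1}{64 + j}$ ($F{\left(j \right)} = \frac{1}{j + 8^{2}} = \frac{1}{j + 64} = \frac{1}{64 + j}$)
$h - F{\left(104 \right)} = 111339 - \frac{1}{64 + 104} = 111339 - \frac{1}{168} = \frac{18704951}{168}$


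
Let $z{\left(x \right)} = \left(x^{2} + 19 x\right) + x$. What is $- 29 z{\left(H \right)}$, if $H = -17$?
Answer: $1479$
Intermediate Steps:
$z{\left(x \right)} = x^{2} + 20 x$
$- 29 z{\left(H \right)} = - 29 \left(- 17 \left(20 - 17\right)\right) = - 29 \left(\left(-17\right) 3\right) = \left(-29\right) \left(-51\right) = 1479$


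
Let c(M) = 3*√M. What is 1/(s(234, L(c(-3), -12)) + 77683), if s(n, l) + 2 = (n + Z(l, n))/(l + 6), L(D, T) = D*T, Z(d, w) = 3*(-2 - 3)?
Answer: 33869062/2630993951977 - 876*I*√3/2630993951977 ≈ 1.2873e-5 - 5.7669e-10*I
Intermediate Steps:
Z(d, w) = -15 (Z(d, w) = 3*(-5) = -15)
s(n, l) = -2 + (-15 + n)/(6 + l) (s(n, l) = -2 + (n - 15)/(l + 6) = -2 + (-15 + n)/(6 + l))
1/(s(234, L(c(-3), -12)) + 77683) = 1/((-27 + 234 - 2*3*√(-3)*(-12))/(6 + (3*√(-3))*(-12)) + 77683) = 1/((-27 + 234 - 2*3*(I*√3)*(-12))/(6 + (3*(I*√3))*(-12)) + 77683) = 1/((-27 + 234 - 2*3*I*√3*(-12))/(6 + (3*I*√3)*(-12)) + 77683) = 1/((-27 + 234 - (-72)*I*√3)/(6 - 36*I*√3) + 77683) = 1/((-27 + 234 + 72*I*√3)/(6 - 36*I*√3) + 77683) = 1/((207 + 72*I*√3)/(6 - 36*I*√3) + 77683) = 1/(77683 + (207 + 72*I*√3)/(6 - 36*I*√3))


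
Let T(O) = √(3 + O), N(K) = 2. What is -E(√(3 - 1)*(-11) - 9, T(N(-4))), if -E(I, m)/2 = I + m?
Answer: -18 - 22*√2 + 2*√5 ≈ -44.641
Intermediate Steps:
E(I, m) = -2*I - 2*m (E(I, m) = -2*(I + m) = -2*I - 2*m)
-E(√(3 - 1)*(-11) - 9, T(N(-4))) = -(-2*(√(3 - 1)*(-11) - 9) - 2*√(3 + 2)) = -(-2*(√2*(-11) - 9) - 2*√5) = -(-2*(-11*√2 - 9) - 2*√5) = -(-2*(-9 - 11*√2) - 2*√5) = -((18 + 22*√2) - 2*√5) = -(18 - 2*√5 + 22*√2) = -18 - 22*√2 + 2*√5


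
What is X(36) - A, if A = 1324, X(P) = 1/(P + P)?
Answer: -95327/72 ≈ -1324.0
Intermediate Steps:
X(P) = 1/(2*P)
X(36) - A = (½)/36 - 1*1324 = (½)*(1/36) - 1324 = 1/72 - 1324 = -95327/72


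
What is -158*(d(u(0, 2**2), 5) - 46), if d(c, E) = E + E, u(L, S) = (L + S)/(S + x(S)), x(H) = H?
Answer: 5688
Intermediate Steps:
u(L, S) = (L + S)/(2*S) (u(L, S) = (L + S)/(S + S) = (L + S)/((2*S)) = (L + S)*(1/(2*S)) = (L + S)/(2*S))
d(c, E) = 2*E
-158*(d(u(0, 2**2), 5) - 46) = -158*(2*5 - 46) = -158*(10 - 46) = -158*(-36) = 5688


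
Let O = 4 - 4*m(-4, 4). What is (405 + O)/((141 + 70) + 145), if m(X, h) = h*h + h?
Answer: 329/356 ≈ 0.92416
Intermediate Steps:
m(X, h) = h + h² (m(X, h) = h² + h = h + h²)
O = -76 (O = 4 - 16*(1 + 4) = 4 - 16*5 = 4 - 4*20 = 4 - 80 = -76)
(405 + O)/((141 + 70) + 145) = (405 - 76)/((141 + 70) + 145) = 329/(211 + 145) = 329/356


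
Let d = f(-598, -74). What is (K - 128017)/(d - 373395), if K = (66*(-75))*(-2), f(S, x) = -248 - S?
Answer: 118117/373045 ≈ 0.31663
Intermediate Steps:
d = 350 (d = -248 - 1*(-598) = -248 + 598 = 350)
K = 9900 (K = -4950*(-2) = 9900)
(K - 128017)/(d - 373395) = (9900 - 128017)/(350 - 373395) = -118117/(-373045) = -118117*(-1/373045) = 118117/373045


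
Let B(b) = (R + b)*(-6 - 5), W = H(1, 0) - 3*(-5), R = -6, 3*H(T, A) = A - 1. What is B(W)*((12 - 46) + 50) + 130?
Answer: -4186/3 ≈ -1395.3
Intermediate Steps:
H(T, A) = -⅓ + A/3 (H(T, A) = (A - 1)/3 = (-1 + A)/3 = -⅓ + A/3)
W = 44/3 (W = (-⅓ + (⅓)*0) - 3*(-5) = (-⅓ + 0) + 15 = -⅓ + 15 = 44/3 ≈ 14.667)
B(b) = 66 - 11*b (B(b) = (-6 + b)*(-6 - 5) = (-6 + b)*(-11) = 66 - 11*b)
B(W)*((12 - 46) + 50) + 130 = (66 - 11*44/3)*((12 - 46) + 50) + 130 = (66 - 484/3)*(-34 + 50) + 130 = -286/3*16 + 130 = -4576/3 + 130 = -4186/3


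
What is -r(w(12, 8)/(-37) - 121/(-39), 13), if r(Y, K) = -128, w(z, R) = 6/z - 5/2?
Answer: 128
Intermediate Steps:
w(z, R) = -5/2 + 6/z (w(z, R) = 6/z - 5*½ = 6/z - 5/2 = -5/2 + 6/z)
-r(w(12, 8)/(-37) - 121/(-39), 13) = -1*(-128) = 128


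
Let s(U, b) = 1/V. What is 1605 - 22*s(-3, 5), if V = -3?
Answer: 4837/3 ≈ 1612.3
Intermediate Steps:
s(U, b) = -⅓ (s(U, b) = 1/(-3) = -⅓)
1605 - 22*s(-3, 5) = 1605 - 22*(-1)/3 = 1605 - 1*(-22/3) = 1605 + 22/3 = 4837/3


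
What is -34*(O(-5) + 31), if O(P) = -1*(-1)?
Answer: -1088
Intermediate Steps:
O(P) = 1
-34*(O(-5) + 31) = -34*(1 + 31) = -34*32 = -1088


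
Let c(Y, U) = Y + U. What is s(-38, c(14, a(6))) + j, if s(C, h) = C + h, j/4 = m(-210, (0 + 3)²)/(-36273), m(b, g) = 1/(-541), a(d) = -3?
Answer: -529839707/19623693 ≈ -27.000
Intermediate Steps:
m(b, g) = -1/541
c(Y, U) = U + Y
j = 4/19623693 (j = 4*(-1/541/(-36273)) = 4*(-1/541*(-1/36273)) = 4*(1/19623693) = 4/19623693 ≈ 2.0384e-7)
s(-38, c(14, a(6))) + j = (-38 + (-3 + 14)) + 4/19623693 = (-38 + 11) + 4/19623693 = -27 + 4/19623693 = -529839707/19623693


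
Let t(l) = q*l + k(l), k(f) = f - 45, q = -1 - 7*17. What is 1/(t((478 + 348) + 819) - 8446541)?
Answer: -1/8642341 ≈ -1.1571e-7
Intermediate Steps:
q = -120 (q = -1 - 119 = -120)
k(f) = -45 + f
t(l) = -45 - 119*l (t(l) = -120*l + (-45 + l) = -45 - 119*l)
1/(t((478 + 348) + 819) - 8446541) = 1/((-45 - 119*((478 + 348) + 819)) - 8446541) = 1/((-45 - 119*(826 + 819)) - 8446541) = 1/((-45 - 119*1645) - 8446541) = 1/((-45 - 195755) - 8446541) = 1/(-195800 - 8446541) = 1/(-8642341) = -1/8642341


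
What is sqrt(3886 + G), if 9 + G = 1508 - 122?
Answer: sqrt(5263) ≈ 72.547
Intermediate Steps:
G = 1377 (G = -9 + (1508 - 122) = -9 + 1386 = 1377)
sqrt(3886 + G) = sqrt(3886 + 1377) = sqrt(5263)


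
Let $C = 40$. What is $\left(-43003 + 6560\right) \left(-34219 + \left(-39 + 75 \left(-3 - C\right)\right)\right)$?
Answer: $1365992969$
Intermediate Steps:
$\left(-43003 + 6560\right) \left(-34219 + \left(-39 + 75 \left(-3 - C\right)\right)\right) = \left(-43003 + 6560\right) \left(-34219 + \left(-39 + 75 \left(-3 - 40\right)\right)\right) = - 36443 \left(-34219 + \left(-39 + 75 \left(-3 - 40\right)\right)\right) = - 36443 \left(-34219 + \left(-39 + 75 \left(-43\right)\right)\right) = - 36443 \left(-34219 - 3264\right) = \left(-36443\right) \left(-37483\right) = 1365992969$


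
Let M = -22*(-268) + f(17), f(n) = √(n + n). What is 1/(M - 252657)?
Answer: -246761/60890991087 - √34/60890991087 ≈ -4.0526e-6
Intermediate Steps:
f(n) = √2*√n (f(n) = √(2*n) = √2*√n)
M = 5896 + √34 (M = -22*(-268) + √2*√17 = 5896 + √34 ≈ 5901.8)
1/(M - 252657) = 1/((5896 + √34) - 252657) = 1/(-246761 + √34)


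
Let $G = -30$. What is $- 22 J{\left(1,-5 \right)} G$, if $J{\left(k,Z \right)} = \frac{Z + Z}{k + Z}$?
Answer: $1650$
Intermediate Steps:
$J{\left(k,Z \right)} = \frac{2 Z}{Z + k}$
$- 22 J{\left(1,-5 \right)} G = - 22 \cdot 2 \left(-5\right) \frac{1}{-5 + 1} \left(-30\right) = - 22 \cdot 2 \left(-5\right) \frac{1}{-4} \left(-30\right) = - 22 \cdot 2 \left(-5\right) \left(- \frac{1}{4}\right) \left(-30\right) = \left(-22\right) \frac{5}{2} \left(-30\right) = \left(-55\right) \left(-30\right) = 1650$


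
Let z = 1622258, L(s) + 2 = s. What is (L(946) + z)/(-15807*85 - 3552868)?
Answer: -1623202/4896463 ≈ -0.33150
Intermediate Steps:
L(s) = -2 + s
(L(946) + z)/(-15807*85 - 3552868) = ((-2 + 946) + 1622258)/(-15807*85 - 3552868) = (944 + 1622258)/(-1343595 - 3552868) = 1623202/(-4896463) = 1623202*(-1/4896463) = -1623202/4896463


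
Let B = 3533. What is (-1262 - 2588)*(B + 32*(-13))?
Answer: -12000450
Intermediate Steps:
(-1262 - 2588)*(B + 32*(-13)) = (-1262 - 2588)*(3533 + 32*(-13)) = -3850*(3533 - 416) = -3850*3117 = -12000450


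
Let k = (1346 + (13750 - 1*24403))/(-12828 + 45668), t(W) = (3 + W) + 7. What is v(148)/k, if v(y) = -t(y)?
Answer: 5188720/9307 ≈ 557.51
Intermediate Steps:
t(W) = 10 + W
v(y) = -10 - y (v(y) = -(10 + y) = -10 - y)
k = -9307/32840 (k = (1346 + (13750 - 24403))/32840 = (1346 - 10653)*(1/32840) = -9307*1/32840 = -9307/32840 ≈ -0.28340)
v(148)/k = (-10 - 1*148)/(-9307/32840) = (-10 - 148)*(-32840/9307) = -158*(-32840/9307) = 5188720/9307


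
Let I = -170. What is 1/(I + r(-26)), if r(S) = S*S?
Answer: 1/506 ≈ 0.0019763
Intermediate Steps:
r(S) = S**2
1/(I + r(-26)) = 1/(-170 + (-26)**2) = 1/(-170 + 676) = 1/506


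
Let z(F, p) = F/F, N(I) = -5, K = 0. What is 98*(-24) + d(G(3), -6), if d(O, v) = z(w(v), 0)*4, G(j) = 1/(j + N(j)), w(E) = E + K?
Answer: -2348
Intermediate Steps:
w(E) = E (w(E) = E + 0 = E)
z(F, p) = 1
G(j) = 1/(-5 + j) (G(j) = 1/(j - 5) = 1/(-5 + j))
d(O, v) = 4 (d(O, v) = 1*4 = 4)
98*(-24) + d(G(3), -6) = 98*(-24) + 4 = -2352 + 4 = -2348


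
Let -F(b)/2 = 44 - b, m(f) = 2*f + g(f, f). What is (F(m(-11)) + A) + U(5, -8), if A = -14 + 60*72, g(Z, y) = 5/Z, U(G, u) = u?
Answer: 45816/11 ≈ 4165.1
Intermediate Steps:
m(f) = 2*f + 5/f
F(b) = -88 + 2*b (F(b) = -2*(44 - b) = -88 + 2*b)
A = 4306 (A = -14 + 4320 = 4306)
(F(m(-11)) + A) + U(5, -8) = ((-88 + 2*(2*(-11) + 5/(-11))) + 4306) - 8 = ((-88 + 2*(-22 + 5*(-1/11))) + 4306) - 8 = ((-88 + 2*(-22 - 5/11)) + 4306) - 8 = ((-88 + 2*(-247/11)) + 4306) - 8 = ((-88 - 494/11) + 4306) - 8 = (-1462/11 + 4306) - 8 = 45904/11 - 8 = 45816/11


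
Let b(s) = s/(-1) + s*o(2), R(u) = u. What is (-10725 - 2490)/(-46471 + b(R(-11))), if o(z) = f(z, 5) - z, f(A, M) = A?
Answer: 2643/9292 ≈ 0.28444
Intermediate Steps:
o(z) = 0 (o(z) = z - z = 0)
b(s) = -s (b(s) = s/(-1) + s*0 = s*(-1) + 0 = -s + 0 = -s)
(-10725 - 2490)/(-46471 + b(R(-11))) = (-10725 - 2490)/(-46471 - 1*(-11)) = -13215/(-46471 + 11) = -13215/(-46460) = -13215*(-1/46460) = 2643/9292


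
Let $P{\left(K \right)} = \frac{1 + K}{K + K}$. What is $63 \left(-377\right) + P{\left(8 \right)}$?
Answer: $- \frac{380007}{16} \approx -23750.0$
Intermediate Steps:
$P{\left(K \right)} = \frac{1 + K}{2 K}$
$63 \left(-377\right) + P{\left(8 \right)} = 63 \left(-377\right) + \frac{1 + 8}{2 \cdot 8} = -23751 + \frac{1}{2} \cdot \frac{1}{8} \cdot 9 = -23751 + \frac{9}{16} = - \frac{380007}{16}$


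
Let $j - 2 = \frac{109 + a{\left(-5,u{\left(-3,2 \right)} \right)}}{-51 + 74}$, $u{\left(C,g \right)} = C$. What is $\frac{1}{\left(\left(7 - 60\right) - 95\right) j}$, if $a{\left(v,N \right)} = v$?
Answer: $- \frac{23}{22200} \approx -0.001036$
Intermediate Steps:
$j = \frac{150}{23}$ ($j = 2 + \frac{109 - 5}{-51 + 74} = 2 + \frac{104}{23} = \frac{150}{23} \approx 6.5217$)
$\frac{1}{\left(\left(7 - 60\right) - 95\right) j} = \frac{1}{\left(\left(7 - 60\right) - 95\right) \frac{150}{23}} = \frac{1}{\left(-53 - 95\right) \frac{150}{23}} = \frac{1}{\left(-148\right) \frac{150}{23}} = \frac{1}{- \frac{22200}{23}} = - \frac{23}{22200}$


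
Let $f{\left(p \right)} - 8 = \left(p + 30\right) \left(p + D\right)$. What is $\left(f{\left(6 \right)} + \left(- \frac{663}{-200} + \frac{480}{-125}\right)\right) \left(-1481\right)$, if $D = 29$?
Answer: $- \frac{75085219}{40} \approx -1.8771 \cdot 10^{6}$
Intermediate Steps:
$f{\left(p \right)} = 8 + \left(29 + p\right) \left(30 + p\right)$ ($f{\left(p \right)} = 8 + \left(p + 30\right) \left(p + 29\right) = 8 + \left(30 + p\right) \left(29 + p\right) = 8 + \left(29 + p\right) \left(30 + p\right)$)
$\left(f{\left(6 \right)} + \left(- \frac{663}{-200} + \frac{480}{-125}\right)\right) \left(-1481\right) = \left(\left(878 + 6^{2} + 59 \cdot 6\right) + \left(- \frac{663}{-200} + \frac{480}{-125}\right)\right) \left(-1481\right) = \left(\left(878 + 36 + 354\right) + \left(\left(-663\right) \left(- \frac{1}{200}\right) + 480 \left(- \frac{1}{125}\right)\right)\right) \left(-1481\right) = \left(1268 + \left(\frac{663}{200} - \frac{96}{25}\right)\right) \left(-1481\right) = \left(1268 - \frac{21}{40}\right) \left(-1481\right) = \frac{50699}{40} \left(-1481\right) = - \frac{75085219}{40}$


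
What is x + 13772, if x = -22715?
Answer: -8943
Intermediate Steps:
x + 13772 = -22715 + 13772 = -8943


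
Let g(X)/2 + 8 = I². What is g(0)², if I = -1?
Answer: 196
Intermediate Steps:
g(X) = -14 (g(X) = -16 + 2*(-1)² = -16 + 2*1 = -16 + 2 = -14)
g(0)² = (-14)² = 196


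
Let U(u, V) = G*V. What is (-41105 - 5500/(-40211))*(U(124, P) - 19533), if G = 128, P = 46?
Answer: 22553379152475/40211 ≈ 5.6088e+8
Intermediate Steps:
U(u, V) = 128*V
(-41105 - 5500/(-40211))*(U(124, P) - 19533) = (-41105 - 5500/(-40211))*(128*46 - 19533) = (-41105 - 5500*(-1/40211))*(5888 - 19533) = (-41105 + 5500/40211)*(-13645) = -1652867655/40211*(-13645) = 22553379152475/40211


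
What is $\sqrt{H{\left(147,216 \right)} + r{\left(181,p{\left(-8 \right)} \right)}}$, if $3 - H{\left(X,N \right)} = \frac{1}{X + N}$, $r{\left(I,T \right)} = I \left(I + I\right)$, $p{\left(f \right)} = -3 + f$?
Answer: $\frac{\sqrt{71356722}}{33} \approx 255.98$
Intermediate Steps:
$r{\left(I,T \right)} = 2 I^{2}$ ($r{\left(I,T \right)} = I 2 I = 2 I^{2}$)
$H{\left(X,N \right)} = 3 - \frac{1}{N + X}$ ($H{\left(X,N \right)} = 3 - \frac{1}{X + N} = 3 - \frac{1}{N + X}$)
$\sqrt{H{\left(147,216 \right)} + r{\left(181,p{\left(-8 \right)} \right)}} = \sqrt{\frac{-1 + 3 \cdot 216 + 3 \cdot 147}{216 + 147} + 2 \cdot 181^{2}} = \sqrt{\frac{-1 + 648 + 441}{363} + 2 \cdot 32761} = \sqrt{\frac{1}{363} \cdot 1088 + 65522} = \sqrt{\frac{1088}{363} + 65522} = \sqrt{\frac{23785574}{363}} = \frac{\sqrt{71356722}}{33}$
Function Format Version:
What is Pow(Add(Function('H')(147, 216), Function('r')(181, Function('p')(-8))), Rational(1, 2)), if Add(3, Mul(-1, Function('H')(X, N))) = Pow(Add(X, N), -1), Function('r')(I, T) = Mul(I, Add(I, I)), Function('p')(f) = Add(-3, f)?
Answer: Mul(Rational(1, 33), Pow(71356722, Rational(1, 2))) ≈ 255.98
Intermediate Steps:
Function('r')(I, T) = Mul(2, Pow(I, 2)) (Function('r')(I, T) = Mul(I, Mul(2, I)) = Mul(2, Pow(I, 2)))
Function('H')(X, N) = Add(3, Mul(-1, Pow(Add(N, X), -1))) (Function('H')(X, N) = Add(3, Mul(-1, Pow(Add(X, N), -1))) = Add(3, Mul(-1, Pow(Add(N, X), -1))))
Pow(Add(Function('H')(147, 216), Function('r')(181, Function('p')(-8))), Rational(1, 2)) = Pow(Add(Mul(Pow(Add(216, 147), -1), Add(-1, Mul(3, 216), Mul(3, 147))), Mul(2, Pow(181, 2))), Rational(1, 2)) = Pow(Add(Mul(Pow(363, -1), Add(-1, 648, 441)), Mul(2, 32761)), Rational(1, 2)) = Pow(Add(Mul(Rational(1, 363), 1088), 65522), Rational(1, 2)) = Pow(Add(Rational(1088, 363), 65522), Rational(1, 2)) = Pow(Rational(23785574, 363), Rational(1, 2)) = Mul(Rational(1, 33), Pow(71356722, Rational(1, 2)))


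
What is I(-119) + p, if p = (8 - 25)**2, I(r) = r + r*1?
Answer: 51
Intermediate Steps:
I(r) = 2*r (I(r) = r + r = 2*r)
p = 289 (p = (-17)**2 = 289)
I(-119) + p = 2*(-119) + 289 = -238 + 289 = 51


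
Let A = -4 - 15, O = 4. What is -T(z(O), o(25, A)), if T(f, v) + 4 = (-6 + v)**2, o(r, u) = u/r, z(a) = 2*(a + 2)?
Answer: -26061/625 ≈ -41.698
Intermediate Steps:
A = -19
z(a) = 4 + 2*a (z(a) = 2*(2 + a) = 4 + 2*a)
T(f, v) = -4 + (-6 + v)**2
-T(z(O), o(25, A)) = -(-4 + (-6 - 19/25)**2) = -(-4 + (-169/25)**2) = -(-4 + 28561/625) = -1*26061/625 = -26061/625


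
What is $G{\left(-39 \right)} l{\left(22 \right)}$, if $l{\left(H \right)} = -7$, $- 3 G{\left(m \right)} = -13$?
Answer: $- \frac{91}{3} \approx -30.333$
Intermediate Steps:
$G{\left(m \right)} = \frac{13}{3}$ ($G{\left(m \right)} = \left(- \frac{1}{3}\right) \left(-13\right) = \frac{13}{3}$)
$G{\left(-39 \right)} l{\left(22 \right)} = \frac{13}{3} \left(-7\right) = - \frac{91}{3}$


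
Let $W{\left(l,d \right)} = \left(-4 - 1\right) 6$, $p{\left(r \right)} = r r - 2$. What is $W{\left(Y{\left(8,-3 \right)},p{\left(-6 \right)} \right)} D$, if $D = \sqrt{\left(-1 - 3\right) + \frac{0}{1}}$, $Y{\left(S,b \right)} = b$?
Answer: $- 60 i \approx - 60.0 i$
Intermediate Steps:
$p{\left(r \right)} = -2 + r^{2}$ ($p{\left(r \right)} = r^{2} - 2 = -2 + r^{2}$)
$W{\left(l,d \right)} = -30$ ($W{\left(l,d \right)} = \left(-5\right) 6 = -30$)
$D = 2 i$ ($D = \sqrt{-4 + 0 \cdot 1} = \sqrt{-4 + 0} = \sqrt{-4} = 2 i \approx 2.0 i$)
$W{\left(Y{\left(8,-3 \right)},p{\left(-6 \right)} \right)} D = - 30 \cdot 2 i = - 60 i$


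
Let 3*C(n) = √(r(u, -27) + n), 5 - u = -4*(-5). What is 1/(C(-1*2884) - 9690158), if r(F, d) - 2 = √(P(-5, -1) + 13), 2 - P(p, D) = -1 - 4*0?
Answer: -43605711/422546229293777 - 3*I*√2878/845092458587554 ≈ -1.032e-7 - 1.9044e-13*I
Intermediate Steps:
P(p, D) = 3 (P(p, D) = 2 - (-1 - 4*0) = 2 - (-1 + 0) = 2 - 1*(-1) = 2 + 1 = 3)
u = -15 (u = 5 - (-4)*(-5) = 5 - 1*20 = 5 - 20 = -15)
r(F, d) = 6 (r(F, d) = 2 + √(3 + 13) = 2 + √16 = 2 + 4 = 6)
C(n) = √(6 + n)/3
1/(C(-1*2884) - 9690158) = 1/(√(6 - 1*2884)/3 - 9690158) = 1/(√(6 - 2884)/3 - 9690158) = 1/(√(-2878)/3 - 9690158) = 1/((I*√2878)/3 - 9690158) = 1/(I*√2878/3 - 9690158) = 1/(-9690158 + I*√2878/3)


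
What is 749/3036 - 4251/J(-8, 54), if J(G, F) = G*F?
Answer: 367489/36432 ≈ 10.087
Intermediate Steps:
J(G, F) = F*G
749/3036 - 4251/J(-8, 54) = 749/3036 - 4251/(54*(-8)) = 749*(1/3036) - 4251/(-432) = 749/3036 - 4251*(-1/432) = 749/3036 + 1417/144 = 367489/36432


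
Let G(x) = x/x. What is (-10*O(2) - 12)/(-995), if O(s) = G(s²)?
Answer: 22/995 ≈ 0.022111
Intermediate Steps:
G(x) = 1
O(s) = 1
(-10*O(2) - 12)/(-995) = (-10*1 - 12)/(-995) = (-10 - 12)*(-1/995) = -22*(-1/995) = 22/995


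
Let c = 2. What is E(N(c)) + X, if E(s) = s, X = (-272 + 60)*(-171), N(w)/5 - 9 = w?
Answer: 36307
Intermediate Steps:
N(w) = 45 + 5*w
X = 36252 (X = -212*(-171) = 36252)
E(N(c)) + X = (45 + 5*2) + 36252 = (45 + 10) + 36252 = 55 + 36252 = 36307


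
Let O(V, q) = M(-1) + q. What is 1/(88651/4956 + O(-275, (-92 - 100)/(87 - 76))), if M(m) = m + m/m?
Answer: 54516/23609 ≈ 2.3091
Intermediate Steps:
M(m) = 1 + m (M(m) = m + 1 = 1 + m)
O(V, q) = q (O(V, q) = (1 - 1) + q = 0 + q = q)
1/(88651/4956 + O(-275, (-92 - 100)/(87 - 76))) = 1/(88651/4956 + (-92 - 100)/(87 - 76)) = 1/(88651*(1/4956) - 192/11) = 1/(88651/4956 - 192*1/11) = 1/(88651/4956 - 192/11) = 1/(23609/54516) = 54516/23609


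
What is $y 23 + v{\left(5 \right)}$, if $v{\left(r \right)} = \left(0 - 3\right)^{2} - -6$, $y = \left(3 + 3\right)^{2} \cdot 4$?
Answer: $3327$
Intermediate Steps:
$y = 144$ ($y = 6^{2} \cdot 4 = 36 \cdot 4 = 144$)
$v{\left(r \right)} = 15$ ($v{\left(r \right)} = \left(-3\right)^{2} + 6 = 9 + 6 = 15$)
$y 23 + v{\left(5 \right)} = 144 \cdot 23 + 15 = 3312 + 15 = 3327$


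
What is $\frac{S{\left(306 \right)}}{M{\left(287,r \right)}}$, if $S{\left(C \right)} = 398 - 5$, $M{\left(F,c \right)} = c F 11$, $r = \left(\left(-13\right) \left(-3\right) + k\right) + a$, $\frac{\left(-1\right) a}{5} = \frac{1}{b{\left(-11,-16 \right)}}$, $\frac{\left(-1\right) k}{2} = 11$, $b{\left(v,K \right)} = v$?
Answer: $\frac{131}{18368} \approx 0.007132$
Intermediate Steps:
$k = -22$ ($k = \left(-2\right) 11 = -22$)
$a = \frac{5}{11}$ ($a = - \frac{5}{-11} = \left(-5\right) \left(- \frac{1}{11}\right) = \frac{5}{11} \approx 0.45455$)
$r = \frac{192}{11}$ ($r = \left(\left(-13\right) \left(-3\right) - 22\right) + \frac{5}{11} = \left(39 - 22\right) + \frac{5}{11} = 17 + \frac{5}{11} = \frac{192}{11} \approx 17.455$)
$M{\left(F,c \right)} = 11 F c$ ($M{\left(F,c \right)} = F c 11 = 11 F c$)
$S{\left(C \right)} = 393$ ($S{\left(C \right)} = 398 - 5 = 393$)
$\frac{S{\left(306 \right)}}{M{\left(287,r \right)}} = \frac{393}{11 \cdot 287 \cdot \frac{192}{11}} = \frac{393}{55104} = 393 \cdot \frac{1}{55104} = \frac{131}{18368}$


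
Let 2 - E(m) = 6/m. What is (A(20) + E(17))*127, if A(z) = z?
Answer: 46736/17 ≈ 2749.2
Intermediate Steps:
E(m) = 2 - 6/m
(A(20) + E(17))*127 = (20 + (2 - 6/17))*127 = (20 + 28/17)*127 = (368/17)*127 = 46736/17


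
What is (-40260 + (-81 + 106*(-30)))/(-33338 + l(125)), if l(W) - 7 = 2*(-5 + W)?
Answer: 43521/33091 ≈ 1.3152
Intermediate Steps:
l(W) = -3 + 2*W (l(W) = 7 + 2*(-5 + W) = 7 + (-10 + 2*W) = -3 + 2*W)
(-40260 + (-81 + 106*(-30)))/(-33338 + l(125)) = (-40260 + (-81 + 106*(-30)))/(-33338 + (-3 + 2*125)) = (-40260 + (-81 - 3180))/(-33338 + (-3 + 250)) = (-40260 - 3261)/(-33338 + 247) = -43521/(-33091) = -43521*(-1/33091) = 43521/33091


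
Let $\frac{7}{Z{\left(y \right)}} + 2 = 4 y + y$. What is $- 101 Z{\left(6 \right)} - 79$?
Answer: $- \frac{417}{4} \approx -104.25$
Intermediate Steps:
$Z{\left(y \right)} = \frac{7}{-2 + 5 y}$ ($Z{\left(y \right)} = \frac{7}{-2 + \left(4 y + y\right)} = \frac{7}{-2 + 5 y}$)
$- 101 Z{\left(6 \right)} - 79 = - 101 \frac{7}{-2 + 5 \cdot 6} - 79 = - 101 \frac{7}{-2 + 30} - 79 = - 101 \cdot \frac{7}{28} - 79 = - 101 \cdot 7 \cdot \frac{1}{28} - 79 = \left(-101\right) \frac{1}{4} - 79 = - \frac{101}{4} - 79 = - \frac{417}{4}$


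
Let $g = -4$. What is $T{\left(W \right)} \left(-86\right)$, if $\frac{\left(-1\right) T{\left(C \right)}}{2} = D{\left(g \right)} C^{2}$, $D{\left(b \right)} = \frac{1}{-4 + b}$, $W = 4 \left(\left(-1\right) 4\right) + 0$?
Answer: $-5504$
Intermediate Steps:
$W = -16$ ($W = 4 \left(-4\right) + 0 = -16 + 0 = -16$)
$T{\left(C \right)} = \frac{C^{2}}{4}$ ($T{\left(C \right)} = - 2 \frac{C^{2}}{-4 - 4} = - 2 \frac{C^{2}}{-8} = - 2 \left(- \frac{C^{2}}{8}\right) = \frac{C^{2}}{4}$)
$T{\left(W \right)} \left(-86\right) = \frac{\left(-16\right)^{2}}{4} \left(-86\right) = \frac{1}{4} \cdot 256 \left(-86\right) = 64 \left(-86\right) = -5504$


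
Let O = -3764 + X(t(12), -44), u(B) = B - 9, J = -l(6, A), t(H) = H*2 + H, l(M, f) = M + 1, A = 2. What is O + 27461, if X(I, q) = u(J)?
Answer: 23681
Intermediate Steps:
l(M, f) = 1 + M
t(H) = 3*H (t(H) = 2*H + H = 3*H)
J = -7 (J = -(1 + 6) = -1*7 = -7)
u(B) = -9 + B
X(I, q) = -16 (X(I, q) = -9 - 7 = -16)
O = -3780 (O = -3764 - 16 = -3780)
O + 27461 = -3780 + 27461 = 23681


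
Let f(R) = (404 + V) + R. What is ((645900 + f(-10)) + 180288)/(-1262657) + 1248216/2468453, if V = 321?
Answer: -42282047377/283346314511 ≈ -0.14922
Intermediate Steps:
f(R) = 725 + R (f(R) = (404 + 321) + R = 725 + R)
((645900 + f(-10)) + 180288)/(-1262657) + 1248216/2468453 = ((645900 + (725 - 10)) + 180288)/(-1262657) + 1248216/2468453 = ((645900 + 715) + 180288)*(-1/1262657) + 1248216*(1/2468453) = (646615 + 180288)*(-1/1262657) + 1248216/2468453 = 826903*(-1/1262657) + 1248216/2468453 = -75173/114787 + 1248216/2468453 = -42282047377/283346314511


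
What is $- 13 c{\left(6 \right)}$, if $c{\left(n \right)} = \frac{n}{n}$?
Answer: $-13$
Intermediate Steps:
$c{\left(n \right)} = 1$
$- 13 c{\left(6 \right)} = \left(-13\right) 1 = -13$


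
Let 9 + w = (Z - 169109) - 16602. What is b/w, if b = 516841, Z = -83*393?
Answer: -516841/218339 ≈ -2.3671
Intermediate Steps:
Z = -32619
w = -218339 (w = -9 + ((-32619 - 169109) - 16602) = -9 + (-201728 - 16602) = -9 - 218330 = -218339)
b/w = 516841/(-218339) = 516841*(-1/218339) = -516841/218339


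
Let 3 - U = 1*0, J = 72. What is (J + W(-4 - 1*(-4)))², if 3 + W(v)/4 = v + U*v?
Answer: 3600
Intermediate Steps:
U = 3 (U = 3 - 0 = 3 - 1*0 = 3 + 0 = 3)
W(v) = -12 + 16*v (W(v) = -12 + 4*(v + 3*v) = -12 + 4*(4*v) = -12 + 16*v)
(J + W(-4 - 1*(-4)))² = (72 + (-12 + 16*(-4 - 1*(-4))))² = (72 + (-12 + 16*(-4 + 4)))² = (72 + (-12 + 16*0))² = (72 + (-12 + 0))² = (72 - 12)² = 60² = 3600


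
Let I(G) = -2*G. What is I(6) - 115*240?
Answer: -27612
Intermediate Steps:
I(6) - 115*240 = -2*6 - 115*240 = -12 - 27600 = -27612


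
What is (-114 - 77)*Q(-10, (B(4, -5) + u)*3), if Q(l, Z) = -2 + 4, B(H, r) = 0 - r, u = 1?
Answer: -382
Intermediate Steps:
B(H, r) = -r
Q(l, Z) = 2
(-114 - 77)*Q(-10, (B(4, -5) + u)*3) = (-114 - 77)*2 = -191*2 = -382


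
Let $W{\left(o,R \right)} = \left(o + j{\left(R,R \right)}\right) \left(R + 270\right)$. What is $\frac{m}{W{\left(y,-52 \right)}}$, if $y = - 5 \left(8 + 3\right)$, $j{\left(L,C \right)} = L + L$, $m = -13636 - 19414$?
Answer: $\frac{16525}{17331} \approx 0.95349$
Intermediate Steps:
$m = -33050$ ($m = -13636 - 19414 = -33050$)
$j{\left(L,C \right)} = 2 L$
$y = -55$ ($y = \left(-5\right) 11 = -55$)
$W{\left(o,R \right)} = \left(270 + R\right) \left(o + 2 R\right)$ ($W{\left(o,R \right)} = \left(o + 2 R\right) \left(R + 270\right) = \left(o + 2 R\right) \left(270 + R\right) = \left(270 + R\right) \left(o + 2 R\right)$)
$\frac{m}{W{\left(y,-52 \right)}} = - \frac{33050}{2 \left(-52\right)^{2} + 270 \left(-55\right) + 540 \left(-52\right) - -2860} = - \frac{33050}{2 \cdot 2704 - 14850 - 28080 + 2860} = - \frac{33050}{5408 - 14850 - 28080 + 2860} = - \frac{33050}{-34662} = \left(-33050\right) \left(- \frac{1}{34662}\right) = \frac{16525}{17331}$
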